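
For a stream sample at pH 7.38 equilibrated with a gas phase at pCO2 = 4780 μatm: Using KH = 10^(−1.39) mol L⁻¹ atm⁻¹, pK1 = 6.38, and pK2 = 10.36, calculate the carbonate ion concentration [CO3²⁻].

[CO3²⁻] = 2.04 μmol/L

[CO2*] = KH · pCO2 = 10^(−1.39) × 4780×10^-6 = 1.947×10^-4 mol/L
α₀ = 1/(1 + K1/[H⁺] + K1K2/[H⁺]²) = 1/(1 + 10^+1.00 + 10^-1.98) = 0.09082
DIC = [CO2*]/α₀ = 1.947×10^-4 / 0.09082 = 2.144 mmol/L
[CO3²⁻] = α₂·DIC; α₂ = 0.0009510, so [CO3²⁻] = 0.0009510 × 2.144 = 0.00204 mmol/L = 2.04 μmol/L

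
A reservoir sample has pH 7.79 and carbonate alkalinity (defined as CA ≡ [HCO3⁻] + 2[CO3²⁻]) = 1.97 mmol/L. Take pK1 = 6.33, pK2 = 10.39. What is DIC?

DIC = 2.03 mmol/L

CA = [HCO3⁻] + 2[CO3²⁻] = (α₁ + 2α₂)·DIC
At pH 7.79: [H⁺]/K1 = 10^-1.46 = 0.034674, K2/[H⁺] = 10^-2.60 = 0.0025119
α₁ = 1/(1 + 0.034674 + 0.0025119) = 1/1.0372 = 0.9641; α₂ = α₁·K2/[H⁺] = 0.002422
α₁ + 2α₂ = 0.9690
DIC = CA / (α₁ + 2α₂) = 1.97 / 0.9690 = 2.03 mmol/L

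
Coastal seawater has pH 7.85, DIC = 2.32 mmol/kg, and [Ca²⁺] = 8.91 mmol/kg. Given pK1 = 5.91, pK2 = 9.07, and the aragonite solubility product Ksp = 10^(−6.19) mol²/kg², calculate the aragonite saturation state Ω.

α₂ = 1 / (1 + [H⁺]/K2 + [H⁺]²/(K1K2)) = 1 / (1 + 10^+1.22 + 10^-0.72)
   = 1 / (1 + 16.596 + 0.19055) = 1/17.786 = 0.05622
[CO3²⁻] = α₂ × DIC = 0.05622 × 2.32 = 0.1304 mmol/kg
Ksp = 10^(−6.19) = 6.457×10^-7
Ω = [Ca²⁺][CO3²⁻]/Ksp = (8.91×10^-3)(1.304×10^-4) / 6.457×10^-7 = 1.80

Ω = 1.80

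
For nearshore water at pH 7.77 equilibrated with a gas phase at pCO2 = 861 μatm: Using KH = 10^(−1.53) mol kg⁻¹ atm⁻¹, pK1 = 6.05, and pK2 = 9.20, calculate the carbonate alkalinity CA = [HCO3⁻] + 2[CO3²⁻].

[CO2*] = KH · pCO2 = 10^(−1.53) × 861×10^-6 = 2.541×10^-5 mol/kg
α₀ = 1/(1 + K1/[H⁺] + K1K2/[H⁺]²) = 1/(1 + 10^+1.72 + 10^+0.29) = 0.01804
DIC = [CO2*]/α₀ = 2.541×10^-5 / 0.01804 = 1.408 mmol/kg
CA = (α₁ + 2α₂)·DIC = (0.9468 + 2×0.03518) × 1.408 = 1.43 mmol/kg

CA = 1.43 mmol/kg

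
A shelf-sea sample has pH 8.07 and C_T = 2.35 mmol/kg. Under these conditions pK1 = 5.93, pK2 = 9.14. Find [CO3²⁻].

α₂ = 1 / (1 + [H⁺]/K2 + [H⁺]²/(K1K2)) = 1 / (1 + 10^+1.07 + 10^-1.07)
   = 1 / (1 + 11.749 + 0.085114) = 1/12.834 = 0.07792
[CO3²⁻] = α₂ × DIC = 0.07792 × 2.35 = 0.183 mmol/kg

[CO3²⁻] = 0.183 mmol/kg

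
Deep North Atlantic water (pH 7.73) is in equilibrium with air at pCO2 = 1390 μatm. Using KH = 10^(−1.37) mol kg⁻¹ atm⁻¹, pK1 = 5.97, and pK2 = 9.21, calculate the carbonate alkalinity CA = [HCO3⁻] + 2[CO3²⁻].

[CO2*] = KH · pCO2 = 10^(−1.37) × 1390×10^-6 = 5.929×10^-5 mol/kg
α₀ = 1/(1 + K1/[H⁺] + K1K2/[H⁺]²) = 1/(1 + 10^+1.76 + 10^+0.28) = 0.01654
DIC = [CO2*]/α₀ = 5.929×10^-5 / 0.01654 = 3.584 mmol/kg
CA = (α₁ + 2α₂)·DIC = (0.9519 + 2×0.03152) × 3.584 = 3.64 mmol/kg

CA = 3.64 mmol/kg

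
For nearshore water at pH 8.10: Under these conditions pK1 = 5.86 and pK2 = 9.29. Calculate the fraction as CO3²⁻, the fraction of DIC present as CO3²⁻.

α₂ = 1 / (1 + [H⁺]/K2 + [H⁺]²/(K1K2)) = 1 / (1 + 10^+1.19 + 10^-1.05)
   = 1 / (1 + 15.488 + 0.089125) = 1/16.577 = 0.06032

α₂ = 0.0603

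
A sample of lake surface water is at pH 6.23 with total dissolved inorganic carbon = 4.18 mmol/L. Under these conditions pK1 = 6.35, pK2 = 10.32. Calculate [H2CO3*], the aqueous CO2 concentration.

α₀ = 1 / (1 + K1/[H⁺] + K1K2/[H⁺]²) = 1 / (1 + 10^-0.12 + 10^-4.21)
   = 1 / (1 + 0.75858 + 6.1660×10^-5) = 1/1.7586 = 0.5686
[CO2*] = α₀ × DIC = 0.5686 × 4.18 = 2.38 mmol/L

[CO2*] = 2.38 mmol/L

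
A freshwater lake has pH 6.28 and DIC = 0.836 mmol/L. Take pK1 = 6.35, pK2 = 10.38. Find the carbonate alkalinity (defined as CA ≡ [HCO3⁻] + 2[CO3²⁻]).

CA = [HCO3⁻] + 2[CO3²⁻] = (α₁ + 2α₂)·DIC
At pH 6.28: [H⁺]/K1 = 10^0.07 = 1.1749, K2/[H⁺] = 10^-4.10 = 7.9433×10^-5
α₁ = 1/(1 + 1.1749 + 7.9433×10^-5) = 1/2.1750 = 0.4598; α₂ = α₁·K2/[H⁺] = 3.652×10^-5
α₁ + 2α₂ = 0.4598
CA = 0.4598 × 0.836 = 0.384 mmol/L

CA = 0.384 mmol/L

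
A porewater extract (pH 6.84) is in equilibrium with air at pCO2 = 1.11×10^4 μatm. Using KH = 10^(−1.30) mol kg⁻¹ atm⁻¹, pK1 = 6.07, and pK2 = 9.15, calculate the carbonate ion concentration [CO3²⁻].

[CO2*] = KH · pCO2 = 10^(−1.30) × 1.11×10^4×10^-6 = 5.563×10^-4 mol/kg
α₀ = 1/(1 + K1/[H⁺] + K1K2/[H⁺]²) = 1/(1 + 10^+0.77 + 10^-1.54) = 0.1446
DIC = [CO2*]/α₀ = 5.563×10^-4 / 0.1446 = 3.848 mmol/kg
[CO3²⁻] = α₂·DIC; α₂ = 0.004169, so [CO3²⁻] = 0.004169 × 3.848 = 0.0160 mmol/kg = 16.0 μmol/kg

[CO3²⁻] = 16.0 μmol/kg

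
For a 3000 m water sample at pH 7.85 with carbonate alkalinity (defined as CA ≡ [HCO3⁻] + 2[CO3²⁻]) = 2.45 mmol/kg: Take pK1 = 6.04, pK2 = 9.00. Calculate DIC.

CA = [HCO3⁻] + 2[CO3²⁻] = (α₁ + 2α₂)·DIC
At pH 7.85: [H⁺]/K1 = 10^-1.81 = 0.015488, K2/[H⁺] = 10^-1.15 = 0.070795
α₁ = 1/(1 + 0.015488 + 0.070795) = 1/1.0863 = 0.9206; α₂ = α₁·K2/[H⁺] = 0.06517
α₁ + 2α₂ = 1.0509
DIC = CA / (α₁ + 2α₂) = 2.45 / 1.0509 = 2.33 mmol/kg

DIC = 2.33 mmol/kg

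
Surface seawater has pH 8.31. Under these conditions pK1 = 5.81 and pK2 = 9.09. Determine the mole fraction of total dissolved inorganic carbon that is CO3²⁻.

α₂ = 1 / (1 + [H⁺]/K2 + [H⁺]²/(K1K2)) = 1 / (1 + 10^+0.78 + 10^-1.72)
   = 1 / (1 + 6.0256 + 0.019055) = 1/7.0447 = 0.1420

α₂ = 0.142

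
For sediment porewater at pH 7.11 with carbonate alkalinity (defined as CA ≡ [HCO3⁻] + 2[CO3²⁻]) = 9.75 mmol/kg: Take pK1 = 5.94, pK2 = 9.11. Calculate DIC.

CA = [HCO3⁻] + 2[CO3²⁻] = (α₁ + 2α₂)·DIC
At pH 7.11: [H⁺]/K1 = 10^-1.17 = 0.067608, K2/[H⁺] = 10^-2.00 = 0.010000
α₁ = 1/(1 + 0.067608 + 0.010000) = 1/1.0776 = 0.9280; α₂ = α₁·K2/[H⁺] = 0.009280
α₁ + 2α₂ = 0.9465
DIC = CA / (α₁ + 2α₂) = 9.75 / 0.9465 = 10.3 mmol/kg

DIC = 10.3 mmol/kg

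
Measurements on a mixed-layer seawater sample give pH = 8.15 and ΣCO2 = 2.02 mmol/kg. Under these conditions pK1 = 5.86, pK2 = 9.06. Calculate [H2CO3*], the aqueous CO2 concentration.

α₀ = 1 / (1 + K1/[H⁺] + K1K2/[H⁺]²) = 1 / (1 + 10^+2.29 + 10^+1.38)
   = 1 / (1 + 194.98 + 23.988) = 1/219.97 = 0.004546
[CO2*] = α₀ × DIC = 0.004546 × 2.02 = 0.00918 mmol/kg = 9.18 μmol/kg

[CO2*] = 9.18 μmol/kg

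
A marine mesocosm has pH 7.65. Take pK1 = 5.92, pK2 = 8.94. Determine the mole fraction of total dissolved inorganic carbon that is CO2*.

α₀ = 1 / (1 + K1/[H⁺] + K1K2/[H⁺]²) = 1 / (1 + 10^+1.73 + 10^+0.44)
   = 1 / (1 + 53.703 + 2.7542) = 1/57.457 = 0.01740

α₀ = 0.0174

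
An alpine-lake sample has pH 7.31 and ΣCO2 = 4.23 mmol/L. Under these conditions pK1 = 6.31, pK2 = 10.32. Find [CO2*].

[CO2*] = 0.384 mmol/L

α₀ = 1 / (1 + K1/[H⁺] + K1K2/[H⁺]²) = 1 / (1 + 10^+1.00 + 10^-2.01)
   = 1 / (1 + 10.000 + 0.0097724) = 1/11.010 = 0.09083
[CO2*] = α₀ × DIC = 0.09083 × 4.23 = 0.384 mmol/L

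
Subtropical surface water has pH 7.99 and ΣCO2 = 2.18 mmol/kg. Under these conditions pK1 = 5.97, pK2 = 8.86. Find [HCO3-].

α₁ = 1 / (1 + [H⁺]/K1 + K2/[H⁺]) = 1 / (1 + 10^-2.02 + 10^-0.87)
   = 1 / (1 + 0.0095499 + 0.13490) = 1/1.1444 = 0.8738
[HCO3⁻] = α₁ × DIC = 0.8738 × 2.18 = 1.90 mmol/kg

[HCO3⁻] = 1.90 mmol/kg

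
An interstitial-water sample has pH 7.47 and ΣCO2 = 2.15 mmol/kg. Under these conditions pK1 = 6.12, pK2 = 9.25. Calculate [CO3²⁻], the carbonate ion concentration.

α₂ = 1 / (1 + [H⁺]/K2 + [H⁺]²/(K1K2)) = 1 / (1 + 10^+1.78 + 10^+0.43)
   = 1 / (1 + 60.256 + 2.6915) = 1/63.947 = 0.01564
[CO3²⁻] = α₂ × DIC = 0.01564 × 2.15 = 0.0336 mmol/kg

[CO3²⁻] = 0.0336 mmol/kg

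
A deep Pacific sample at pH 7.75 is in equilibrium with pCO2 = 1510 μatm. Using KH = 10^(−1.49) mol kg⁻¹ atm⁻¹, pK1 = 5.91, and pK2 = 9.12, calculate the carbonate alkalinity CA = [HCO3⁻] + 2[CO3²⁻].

CA = 3.67 mmol/kg

[CO2*] = KH · pCO2 = 10^(−1.49) × 1510×10^-6 = 4.886×10^-5 mol/kg
α₀ = 1/(1 + K1/[H⁺] + K1K2/[H⁺]²) = 1/(1 + 10^+1.84 + 10^+0.47) = 0.01367
DIC = [CO2*]/α₀ = 4.886×10^-5 / 0.01367 = 3.574 mmol/kg
CA = (α₁ + 2α₂)·DIC = (0.9460 + 2×0.04035) × 3.574 = 3.67 mmol/kg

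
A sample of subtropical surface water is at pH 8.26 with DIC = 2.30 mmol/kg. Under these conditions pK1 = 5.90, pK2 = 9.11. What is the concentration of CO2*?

[CO2*] = 8.76 μmol/kg

α₀ = 1 / (1 + K1/[H⁺] + K1K2/[H⁺]²) = 1 / (1 + 10^+2.36 + 10^+1.51)
   = 1 / (1 + 229.09 + 32.359) = 1/262.45 = 0.003810
[CO2*] = α₀ × DIC = 0.003810 × 2.30 = 0.00876 mmol/kg = 8.76 μmol/kg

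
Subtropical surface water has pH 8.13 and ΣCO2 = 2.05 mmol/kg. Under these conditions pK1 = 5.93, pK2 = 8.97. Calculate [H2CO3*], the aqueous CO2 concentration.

α₀ = 1 / (1 + K1/[H⁺] + K1K2/[H⁺]²) = 1 / (1 + 10^+2.20 + 10^+1.36)
   = 1 / (1 + 158.49 + 22.909) = 1/182.40 = 0.005483
[CO2*] = α₀ × DIC = 0.005483 × 2.05 = 0.0112 mmol/kg = 11.2 μmol/kg

[CO2*] = 11.2 μmol/kg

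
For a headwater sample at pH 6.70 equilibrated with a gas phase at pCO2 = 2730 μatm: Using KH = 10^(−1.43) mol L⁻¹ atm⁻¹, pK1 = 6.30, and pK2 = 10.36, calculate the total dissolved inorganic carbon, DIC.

DIC = 0.356 mmol/L

[CO2*] = KH · pCO2 = 10^(−1.43) × 2730×10^-6 = 1.014×10^-4 mol/L
α₀ = 1/(1 + K1/[H⁺] + K1K2/[H⁺]²) = 1/(1 + 10^+0.40 + 10^-3.26) = 0.2847
DIC = [CO2*]/α₀ = 1.014×10^-4 / 0.2847 = 0.356 mmol/L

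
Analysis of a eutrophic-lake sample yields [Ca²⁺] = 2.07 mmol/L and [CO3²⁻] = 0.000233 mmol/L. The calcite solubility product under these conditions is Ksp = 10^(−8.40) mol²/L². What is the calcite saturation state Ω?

Ω = 0.121

Ksp = 10^(−8.40) = 3.981×10^-9
Ω = [Ca²⁺][CO3²⁻]/Ksp = (2.07×10^-3)(0.000233×10^-3) / 3.981×10^-9 = 0.121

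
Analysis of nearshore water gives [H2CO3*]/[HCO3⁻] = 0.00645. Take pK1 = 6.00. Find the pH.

From K1 = [H⁺][HCO3⁻]/[H2CO3*]:  pH = pK1 − log₁₀([H2CO3*]/[HCO3⁻])
log₁₀(0.00645) = -2.190
pH = 6.00 − (-2.190) = 8.19

pH = 8.19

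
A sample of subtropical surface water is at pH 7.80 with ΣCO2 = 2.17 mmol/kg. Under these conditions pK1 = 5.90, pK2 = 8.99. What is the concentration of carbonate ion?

α₂ = 1 / (1 + [H⁺]/K2 + [H⁺]²/(K1K2)) = 1 / (1 + 10^+1.19 + 10^-0.71)
   = 1 / (1 + 15.488 + 0.19498) = 1/16.683 = 0.05994
[CO3²⁻] = α₂ × DIC = 0.05994 × 2.17 = 0.130 mmol/kg

[CO3²⁻] = 0.130 mmol/kg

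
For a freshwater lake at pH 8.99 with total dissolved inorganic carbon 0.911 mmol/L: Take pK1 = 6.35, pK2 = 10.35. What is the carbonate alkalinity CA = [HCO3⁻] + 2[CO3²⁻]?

CA = 0.947 mmol/L

CA = [HCO3⁻] + 2[CO3²⁻] = (α₁ + 2α₂)·DIC
At pH 8.99: [H⁺]/K1 = 10^-2.64 = 0.0022909, K2/[H⁺] = 10^-1.36 = 0.043652
α₁ = 1/(1 + 0.0022909 + 0.043652) = 1/1.0459 = 0.9561; α₂ = α₁·K2/[H⁺] = 0.04173
α₁ + 2α₂ = 1.0395
CA = 1.0395 × 0.911 = 0.947 mmol/L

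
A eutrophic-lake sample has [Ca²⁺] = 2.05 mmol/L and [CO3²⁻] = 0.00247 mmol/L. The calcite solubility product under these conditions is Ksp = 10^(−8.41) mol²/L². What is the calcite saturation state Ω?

Ω = 1.30

Ksp = 10^(−8.41) = 3.890×10^-9
Ω = [Ca²⁺][CO3²⁻]/Ksp = (2.05×10^-3)(0.00247×10^-3) / 3.890×10^-9 = 1.30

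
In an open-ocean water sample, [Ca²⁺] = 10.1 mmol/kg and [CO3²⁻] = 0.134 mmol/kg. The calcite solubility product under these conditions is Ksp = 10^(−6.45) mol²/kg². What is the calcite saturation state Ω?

Ω = 3.81

Ksp = 10^(−6.45) = 3.548×10^-7
Ω = [Ca²⁺][CO3²⁻]/Ksp = (10.1×10^-3)(0.134×10^-3) / 3.548×10^-7 = 3.81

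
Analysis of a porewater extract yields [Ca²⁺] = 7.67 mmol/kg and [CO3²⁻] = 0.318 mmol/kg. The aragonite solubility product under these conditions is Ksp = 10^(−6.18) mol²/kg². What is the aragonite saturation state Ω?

Ksp = 10^(−6.18) = 6.607×10^-7
Ω = [Ca²⁺][CO3²⁻]/Ksp = (7.67×10^-3)(0.318×10^-3) / 6.607×10^-7 = 3.69

Ω = 3.69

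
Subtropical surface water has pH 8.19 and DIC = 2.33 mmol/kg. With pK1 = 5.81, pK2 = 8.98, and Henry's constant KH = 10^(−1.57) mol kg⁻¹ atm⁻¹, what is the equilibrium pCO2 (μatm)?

pCO2 = 309 μatm

α₀ = 1 / (1 + K1/[H⁺] + K1K2/[H⁺]²) = 1 / (1 + 10^+2.38 + 10^+1.59)
   = 1 / (1 + 239.88 + 38.905) = 1/279.79 = 0.003574
[CO2*] = α₀ × DIC = 0.003574 × 2.33 = 0.008328 mmol/kg = 8.328 μmol/kg
pCO2 = [CO2*]/KH = 8.328×10^-6 / 2.692×10^-2 = 309 μatm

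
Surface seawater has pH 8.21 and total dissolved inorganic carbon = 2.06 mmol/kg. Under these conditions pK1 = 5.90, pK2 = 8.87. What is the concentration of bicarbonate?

[HCO3⁻] = 1.68 mmol/kg

α₁ = 1 / (1 + [H⁺]/K1 + K2/[H⁺]) = 1 / (1 + 10^-2.31 + 10^-0.66)
   = 1 / (1 + 0.0048978 + 0.21878) = 1/1.2237 = 0.8172
[HCO3⁻] = α₁ × DIC = 0.8172 × 2.06 = 1.68 mmol/kg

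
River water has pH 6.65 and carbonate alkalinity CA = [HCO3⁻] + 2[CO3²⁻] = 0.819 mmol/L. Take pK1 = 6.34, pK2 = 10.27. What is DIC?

CA = [HCO3⁻] + 2[CO3²⁻] = (α₁ + 2α₂)·DIC
At pH 6.65: [H⁺]/K1 = 10^-0.31 = 0.48978, K2/[H⁺] = 10^-3.62 = 0.00023988
α₁ = 1/(1 + 0.48978 + 0.00023988) = 1/1.4900 = 0.6711; α₂ = α₁·K2/[H⁺] = 0.0001610
α₁ + 2α₂ = 0.6715
DIC = CA / (α₁ + 2α₂) = 0.819 / 0.6715 = 1.22 mmol/L

DIC = 1.22 mmol/L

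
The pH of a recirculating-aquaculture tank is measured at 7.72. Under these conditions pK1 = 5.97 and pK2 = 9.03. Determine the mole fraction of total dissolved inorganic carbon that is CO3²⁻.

α₂ = 0.0459

α₂ = 1 / (1 + [H⁺]/K2 + [H⁺]²/(K1K2)) = 1 / (1 + 10^+1.31 + 10^-0.44)
   = 1 / (1 + 20.417 + 0.36308) = 1/21.780 = 0.04591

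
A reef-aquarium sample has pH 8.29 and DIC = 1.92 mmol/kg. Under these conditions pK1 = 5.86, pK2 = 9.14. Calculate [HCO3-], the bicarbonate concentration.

α₁ = 1 / (1 + [H⁺]/K1 + K2/[H⁺]) = 1 / (1 + 10^-2.43 + 10^-0.85)
   = 1 / (1 + 0.0037154 + 0.14125) = 1/1.1450 = 0.8734
[HCO3⁻] = α₁ × DIC = 0.8734 × 1.92 = 1.68 mmol/kg

[HCO3⁻] = 1.68 mmol/kg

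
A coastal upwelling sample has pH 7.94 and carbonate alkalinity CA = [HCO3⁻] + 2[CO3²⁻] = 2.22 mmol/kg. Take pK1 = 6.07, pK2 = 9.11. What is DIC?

DIC = 2.11 mmol/kg

CA = [HCO3⁻] + 2[CO3²⁻] = (α₁ + 2α₂)·DIC
At pH 7.94: [H⁺]/K1 = 10^-1.87 = 0.013490, K2/[H⁺] = 10^-1.17 = 0.067608
α₁ = 1/(1 + 0.013490 + 0.067608) = 1/1.0811 = 0.9250; α₂ = α₁·K2/[H⁺] = 0.06254
α₁ + 2α₂ = 1.0501
DIC = CA / (α₁ + 2α₂) = 2.22 / 1.0501 = 2.11 mmol/kg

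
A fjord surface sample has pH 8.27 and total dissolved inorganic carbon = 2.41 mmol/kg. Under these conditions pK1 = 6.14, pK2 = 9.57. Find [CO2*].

[CO2*] = 16.9 μmol/kg

α₀ = 1 / (1 + K1/[H⁺] + K1K2/[H⁺]²) = 1 / (1 + 10^+2.13 + 10^+0.83)
   = 1 / (1 + 134.90 + 6.7608) = 1/142.66 = 0.007010
[CO2*] = α₀ × DIC = 0.007010 × 2.41 = 0.0169 mmol/kg = 16.9 μmol/kg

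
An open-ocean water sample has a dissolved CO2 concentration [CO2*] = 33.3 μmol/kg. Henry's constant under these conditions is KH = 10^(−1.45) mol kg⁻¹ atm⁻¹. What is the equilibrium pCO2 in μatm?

pCO2 = 939 μatm

KH = 10^(−1.45) = 3.548×10^-2 mol kg⁻¹ atm⁻¹
pCO2 = [CO2*]/KH = 33.3×10^-6 / 3.548×10^-2 = 9.39×10^-4 atm = 939 μatm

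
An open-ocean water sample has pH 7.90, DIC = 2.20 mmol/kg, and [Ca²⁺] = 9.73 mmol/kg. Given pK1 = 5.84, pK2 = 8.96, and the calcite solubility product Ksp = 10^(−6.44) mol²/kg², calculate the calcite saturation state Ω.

α₂ = 1 / (1 + [H⁺]/K2 + [H⁺]²/(K1K2)) = 1 / (1 + 10^+1.06 + 10^-1.00)
   = 1 / (1 + 11.482 + 0.10000) = 1/12.582 = 0.07948
[CO3²⁻] = α₂ × DIC = 0.07948 × 2.20 = 0.1749 mmol/kg
Ksp = 10^(−6.44) = 3.631×10^-7
Ω = [Ca²⁺][CO3²⁻]/Ksp = (9.73×10^-3)(1.749×10^-4) / 3.631×10^-7 = 4.69

Ω = 4.69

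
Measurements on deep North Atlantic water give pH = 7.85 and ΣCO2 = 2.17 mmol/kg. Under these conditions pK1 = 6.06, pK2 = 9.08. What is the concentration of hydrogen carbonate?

[HCO3⁻] = 2.02 mmol/kg

α₁ = 1 / (1 + [H⁺]/K1 + K2/[H⁺]) = 1 / (1 + 10^-1.79 + 10^-1.23)
   = 1 / (1 + 0.016218 + 0.058884) = 1/1.0751 = 0.9301
[HCO3⁻] = α₁ × DIC = 0.9301 × 2.17 = 2.02 mmol/kg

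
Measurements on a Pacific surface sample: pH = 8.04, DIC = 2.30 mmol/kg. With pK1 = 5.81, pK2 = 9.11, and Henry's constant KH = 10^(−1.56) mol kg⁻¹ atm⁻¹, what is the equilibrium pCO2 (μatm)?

pCO2 = 451 μatm

α₀ = 1 / (1 + K1/[H⁺] + K1K2/[H⁺]²) = 1 / (1 + 10^+2.23 + 10^+1.16)
   = 1 / (1 + 169.82 + 14.454) = 1/185.28 = 0.005397
[CO2*] = α₀ × DIC = 0.005397 × 2.30 = 0.01241 mmol/kg = 12.41 μmol/kg
pCO2 = [CO2*]/KH = 1.241×10^-5 / 2.754×10^-2 = 451 μatm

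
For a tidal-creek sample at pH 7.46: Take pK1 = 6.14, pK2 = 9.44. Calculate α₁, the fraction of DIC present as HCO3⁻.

α₁ = 0.945

α₁ = 1 / (1 + [H⁺]/K1 + K2/[H⁺]) = 1 / (1 + 10^-1.32 + 10^-1.98)
   = 1 / (1 + 0.047863 + 0.010471) = 1/1.0583 = 0.9449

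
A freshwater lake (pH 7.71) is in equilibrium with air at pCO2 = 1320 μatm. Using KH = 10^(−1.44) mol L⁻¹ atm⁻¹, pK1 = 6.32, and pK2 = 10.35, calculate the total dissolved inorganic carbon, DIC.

[CO2*] = KH · pCO2 = 10^(−1.44) × 1320×10^-6 = 4.793×10^-5 mol/L
α₀ = 1/(1 + K1/[H⁺] + K1K2/[H⁺]²) = 1/(1 + 10^+1.39 + 10^-1.25) = 0.03906
DIC = [CO2*]/α₀ = 4.793×10^-5 / 0.03906 = 1.23 mmol/L

DIC = 1.23 mmol/L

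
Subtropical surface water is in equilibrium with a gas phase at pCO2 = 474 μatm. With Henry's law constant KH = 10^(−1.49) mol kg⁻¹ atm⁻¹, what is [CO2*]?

[CO2*] = 15.3 μmol/kg

KH = 10^(−1.49) = 3.236×10^-2 mol kg⁻¹ atm⁻¹
[CO2*] = KH · pCO2 = 3.236×10^-2 × 474×10^-6 atm = 1.53×10^-5 mol/kg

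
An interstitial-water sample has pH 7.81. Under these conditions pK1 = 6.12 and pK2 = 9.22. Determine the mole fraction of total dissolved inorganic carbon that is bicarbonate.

α₁ = 1 / (1 + [H⁺]/K1 + K2/[H⁺]) = 1 / (1 + 10^-1.69 + 10^-1.41)
   = 1 / (1 + 0.020417 + 0.038905) = 1/1.0593 = 0.9440

α₁ = 0.944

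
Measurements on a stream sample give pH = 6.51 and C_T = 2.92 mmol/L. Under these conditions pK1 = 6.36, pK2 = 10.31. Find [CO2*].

α₀ = 1 / (1 + K1/[H⁺] + K1K2/[H⁺]²) = 1 / (1 + 10^+0.15 + 10^-3.65)
   = 1 / (1 + 1.4125 + 0.00022387) = 1/2.4128 = 0.4145
[CO2*] = α₀ × DIC = 0.4145 × 2.92 = 1.21 mmol/L

[CO2*] = 1.21 mmol/L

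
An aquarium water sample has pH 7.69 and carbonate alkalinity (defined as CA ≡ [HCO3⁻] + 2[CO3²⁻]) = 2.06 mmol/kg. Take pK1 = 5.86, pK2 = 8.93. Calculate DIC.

DIC = 1.98 mmol/kg

CA = [HCO3⁻] + 2[CO3²⁻] = (α₁ + 2α₂)·DIC
At pH 7.69: [H⁺]/K1 = 10^-1.83 = 0.014791, K2/[H⁺] = 10^-1.24 = 0.057544
α₁ = 1/(1 + 0.014791 + 0.057544) = 1/1.0723 = 0.9325; α₂ = α₁·K2/[H⁺] = 0.05366
α₁ + 2α₂ = 1.0399
DIC = CA / (α₁ + 2α₂) = 2.06 / 1.0399 = 1.98 mmol/kg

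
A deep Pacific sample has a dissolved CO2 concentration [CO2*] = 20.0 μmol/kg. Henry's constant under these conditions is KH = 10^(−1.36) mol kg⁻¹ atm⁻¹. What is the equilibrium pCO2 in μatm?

KH = 10^(−1.36) = 4.365×10^-2 mol kg⁻¹ atm⁻¹
pCO2 = [CO2*]/KH = 20.0×10^-6 / 4.365×10^-2 = 4.58×10^-4 atm = 458 μatm

pCO2 = 458 μatm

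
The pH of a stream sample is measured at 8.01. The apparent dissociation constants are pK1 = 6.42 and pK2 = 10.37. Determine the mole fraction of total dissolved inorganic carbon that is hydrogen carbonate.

α₁ = 1 / (1 + [H⁺]/K1 + K2/[H⁺]) = 1 / (1 + 10^-1.59 + 10^-2.36)
   = 1 / (1 + 0.025704 + 0.0043652) = 1/1.0301 = 0.9708

α₁ = 0.971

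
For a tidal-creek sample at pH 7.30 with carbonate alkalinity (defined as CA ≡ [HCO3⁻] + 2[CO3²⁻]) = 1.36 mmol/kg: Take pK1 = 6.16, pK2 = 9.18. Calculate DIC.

CA = [HCO3⁻] + 2[CO3²⁻] = (α₁ + 2α₂)·DIC
At pH 7.30: [H⁺]/K1 = 10^-1.14 = 0.072444, K2/[H⁺] = 10^-1.88 = 0.013183
α₁ = 1/(1 + 0.072444 + 0.013183) = 1/1.0856 = 0.9211; α₂ = α₁·K2/[H⁺] = 0.01214
α₁ + 2α₂ = 0.9454
DIC = CA / (α₁ + 2α₂) = 1.36 / 0.9454 = 1.44 mmol/kg

DIC = 1.44 mmol/kg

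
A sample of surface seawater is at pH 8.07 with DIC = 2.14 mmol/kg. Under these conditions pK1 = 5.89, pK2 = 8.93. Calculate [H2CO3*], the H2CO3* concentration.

α₀ = 1 / (1 + K1/[H⁺] + K1K2/[H⁺]²) = 1 / (1 + 10^+2.18 + 10^+1.32)
   = 1 / (1 + 151.36 + 20.893) = 1/173.25 = 0.005772
[CO2*] = α₀ × DIC = 0.005772 × 2.14 = 0.0124 mmol/kg = 12.4 μmol/kg

[CO2*] = 12.4 μmol/kg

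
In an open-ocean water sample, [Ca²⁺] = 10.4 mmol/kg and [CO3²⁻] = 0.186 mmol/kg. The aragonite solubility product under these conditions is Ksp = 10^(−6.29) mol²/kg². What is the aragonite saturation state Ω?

Ω = 3.77

Ksp = 10^(−6.29) = 5.129×10^-7
Ω = [Ca²⁺][CO3²⁻]/Ksp = (10.4×10^-3)(0.186×10^-3) / 5.129×10^-7 = 3.77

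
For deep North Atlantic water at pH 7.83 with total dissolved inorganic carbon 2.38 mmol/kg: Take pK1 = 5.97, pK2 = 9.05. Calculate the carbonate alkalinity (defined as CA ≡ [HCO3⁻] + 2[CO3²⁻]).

CA = 2.48 mmol/kg

CA = [HCO3⁻] + 2[CO3²⁻] = (α₁ + 2α₂)·DIC
At pH 7.83: [H⁺]/K1 = 10^-1.86 = 0.013804, K2/[H⁺] = 10^-1.22 = 0.060256
α₁ = 1/(1 + 0.013804 + 0.060256) = 1/1.0741 = 0.9310; α₂ = α₁·K2/[H⁺] = 0.05610
α₁ + 2α₂ = 1.0432
CA = 1.0432 × 2.38 = 2.48 mmol/kg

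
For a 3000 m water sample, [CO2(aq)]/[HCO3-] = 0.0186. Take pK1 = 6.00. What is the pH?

pH = 7.73

From K1 = [H⁺][HCO3-]/[CO2(aq)]:  pH = pK1 − log₁₀([CO2(aq)]/[HCO3-])
log₁₀(0.0186) = -1.730
pH = 6.00 − (-1.730) = 7.73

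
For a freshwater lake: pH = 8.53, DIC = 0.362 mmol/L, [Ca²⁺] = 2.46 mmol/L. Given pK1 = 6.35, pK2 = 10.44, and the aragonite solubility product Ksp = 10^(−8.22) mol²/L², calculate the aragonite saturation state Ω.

α₂ = 1 / (1 + [H⁺]/K2 + [H⁺]²/(K1K2)) = 1 / (1 + 10^+1.91 + 10^-0.27)
   = 1 / (1 + 81.283 + 0.53703) = 1/82.820 = 0.01207
[CO3²⁻] = α₂ × DIC = 0.01207 × 0.362 = 0.004371 mmol/L = 4.371 μmol/L
Ksp = 10^(−8.22) = 6.026×10^-9
Ω = [Ca²⁺][CO3²⁻]/Ksp = (2.46×10^-3)(4.371×10^-6) / 6.026×10^-9 = 1.78

Ω = 1.78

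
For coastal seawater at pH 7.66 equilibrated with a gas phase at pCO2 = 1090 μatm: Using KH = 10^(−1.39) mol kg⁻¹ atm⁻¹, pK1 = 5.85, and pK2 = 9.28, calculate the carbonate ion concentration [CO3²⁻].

[CO3²⁻] = 0.0688 mmol/kg

[CO2*] = KH · pCO2 = 10^(−1.39) × 1090×10^-6 = 4.440×10^-5 mol/kg
α₀ = 1/(1 + K1/[H⁺] + K1K2/[H⁺]²) = 1/(1 + 10^+1.81 + 10^+0.19) = 0.01490
DIC = [CO2*]/α₀ = 4.440×10^-5 / 0.01490 = 2.980 mmol/kg
[CO3²⁻] = α₂·DIC; α₂ = 0.02308, so [CO3²⁻] = 0.02308 × 2.980 = 0.0688 mmol/kg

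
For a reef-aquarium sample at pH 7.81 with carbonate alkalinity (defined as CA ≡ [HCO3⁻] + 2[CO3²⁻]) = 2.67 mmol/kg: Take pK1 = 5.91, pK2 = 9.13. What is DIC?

CA = [HCO3⁻] + 2[CO3²⁻] = (α₁ + 2α₂)·DIC
At pH 7.81: [H⁺]/K1 = 10^-1.90 = 0.012589, K2/[H⁺] = 10^-1.32 = 0.047863
α₁ = 1/(1 + 0.012589 + 0.047863) = 1/1.0605 = 0.9430; α₂ = α₁·K2/[H⁺] = 0.04513
α₁ + 2α₂ = 1.0333
DIC = CA / (α₁ + 2α₂) = 2.67 / 1.0333 = 2.58 mmol/kg

DIC = 2.58 mmol/kg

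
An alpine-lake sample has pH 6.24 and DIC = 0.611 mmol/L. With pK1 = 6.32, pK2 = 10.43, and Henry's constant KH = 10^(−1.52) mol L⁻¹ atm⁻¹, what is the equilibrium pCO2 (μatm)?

α₀ = 1 / (1 + K1/[H⁺] + K1K2/[H⁺]²) = 1 / (1 + 10^-0.08 + 10^-4.27)
   = 1 / (1 + 0.83176 + 5.3703×10^-5) = 1/1.8318 = 0.5459
[CO2*] = α₀ × DIC = 0.5459 × 0.611 = 0.3335 mmol/L
pCO2 = [CO2*]/KH = 3.335×10^-4 / 3.020×10^-2 = 1.10×10^4 μatm

pCO2 = 1.10×10^4 μatm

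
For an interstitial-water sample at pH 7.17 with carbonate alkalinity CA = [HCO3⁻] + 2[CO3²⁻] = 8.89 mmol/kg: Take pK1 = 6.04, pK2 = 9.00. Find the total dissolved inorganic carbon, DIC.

DIC = 9.40 mmol/kg

CA = [HCO3⁻] + 2[CO3²⁻] = (α₁ + 2α₂)·DIC
At pH 7.17: [H⁺]/K1 = 10^-1.13 = 0.074131, K2/[H⁺] = 10^-1.83 = 0.014791
α₁ = 1/(1 + 0.074131 + 0.014791) = 1/1.0889 = 0.9183; α₂ = α₁·K2/[H⁺] = 0.01358
α₁ + 2α₂ = 0.9455
DIC = CA / (α₁ + 2α₂) = 8.89 / 0.9455 = 9.40 mmol/kg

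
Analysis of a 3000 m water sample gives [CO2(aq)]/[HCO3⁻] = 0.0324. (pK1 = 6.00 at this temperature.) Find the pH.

pH = 7.49

From K1 = [H⁺][HCO3⁻]/[CO2(aq)]:  pH = pK1 − log₁₀([CO2(aq)]/[HCO3⁻])
log₁₀(0.0324) = -1.489
pH = 6.00 − (-1.489) = 7.49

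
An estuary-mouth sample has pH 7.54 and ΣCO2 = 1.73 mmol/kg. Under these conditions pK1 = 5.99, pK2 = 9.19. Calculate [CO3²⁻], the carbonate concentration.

α₂ = 1 / (1 + [H⁺]/K2 + [H⁺]²/(K1K2)) = 1 / (1 + 10^+1.65 + 10^+0.10)
   = 1 / (1 + 44.668 + 1.2589) = 1/46.927 = 0.02131
[CO3²⁻] = α₂ × DIC = 0.02131 × 1.73 = 0.0369 mmol/kg

[CO3²⁻] = 0.0369 mmol/kg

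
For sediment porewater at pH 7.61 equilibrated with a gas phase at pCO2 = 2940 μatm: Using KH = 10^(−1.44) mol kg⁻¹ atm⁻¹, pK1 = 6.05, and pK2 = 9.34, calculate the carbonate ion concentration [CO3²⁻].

[CO2*] = KH · pCO2 = 10^(−1.44) × 2940×10^-6 = 1.067×10^-4 mol/kg
α₀ = 1/(1 + K1/[H⁺] + K1K2/[H⁺]²) = 1/(1 + 10^+1.56 + 10^-0.17) = 0.02633
DIC = [CO2*]/α₀ = 1.067×10^-4 / 0.02633 = 4.055 mmol/kg
[CO3²⁻] = α₂·DIC; α₂ = 0.01780, so [CO3²⁻] = 0.01780 × 4.055 = 0.0722 mmol/kg

[CO3²⁻] = 0.0722 mmol/kg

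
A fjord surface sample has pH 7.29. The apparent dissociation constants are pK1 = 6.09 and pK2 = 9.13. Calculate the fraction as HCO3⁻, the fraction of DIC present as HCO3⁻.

α₁ = 0.928

α₁ = 1 / (1 + [H⁺]/K1 + K2/[H⁺]) = 1 / (1 + 10^-1.20 + 10^-1.84)
   = 1 / (1 + 0.063096 + 0.014454) = 1/1.0776 = 0.9280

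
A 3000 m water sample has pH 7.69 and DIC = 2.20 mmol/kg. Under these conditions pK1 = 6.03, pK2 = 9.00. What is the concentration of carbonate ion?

α₂ = 1 / (1 + [H⁺]/K2 + [H⁺]²/(K1K2)) = 1 / (1 + 10^+1.31 + 10^-0.35)
   = 1 / (1 + 20.417 + 0.44668) = 1/21.864 = 0.04574
[CO3²⁻] = α₂ × DIC = 0.04574 × 2.20 = 0.101 mmol/kg

[CO3²⁻] = 0.101 mmol/kg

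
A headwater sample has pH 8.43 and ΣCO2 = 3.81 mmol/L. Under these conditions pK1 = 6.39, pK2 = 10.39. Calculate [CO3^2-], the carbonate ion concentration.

[CO3²⁻] = 0.0410 mmol/L

α₂ = 1 / (1 + [H⁺]/K2 + [H⁺]²/(K1K2)) = 1 / (1 + 10^+1.96 + 10^-0.08)
   = 1 / (1 + 91.201 + 0.83176) = 1/93.033 = 0.01075
[CO3²⁻] = α₂ × DIC = 0.01075 × 3.81 = 0.0410 mmol/L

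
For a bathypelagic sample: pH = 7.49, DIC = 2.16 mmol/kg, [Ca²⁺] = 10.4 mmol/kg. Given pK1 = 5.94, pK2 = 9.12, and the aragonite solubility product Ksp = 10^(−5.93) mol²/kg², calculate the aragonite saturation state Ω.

Ω = 0.426

α₂ = 1 / (1 + [H⁺]/K2 + [H⁺]²/(K1K2)) = 1 / (1 + 10^+1.63 + 10^+0.08)
   = 1 / (1 + 42.658 + 1.2023) = 1/44.860 = 0.02229
[CO3²⁻] = α₂ × DIC = 0.02229 × 2.16 = 0.04815 mmol/kg
Ksp = 10^(−5.93) = 1.175×10^-6
Ω = [Ca²⁺][CO3²⁻]/Ksp = (10.4×10^-3)(4.815×10^-5) / 1.175×10^-6 = 0.426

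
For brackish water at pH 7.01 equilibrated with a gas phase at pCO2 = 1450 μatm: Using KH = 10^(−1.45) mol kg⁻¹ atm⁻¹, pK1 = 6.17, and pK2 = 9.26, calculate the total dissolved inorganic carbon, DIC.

[CO2*] = KH · pCO2 = 10^(−1.45) × 1450×10^-6 = 5.145×10^-5 mol/kg
α₀ = 1/(1 + K1/[H⁺] + K1K2/[H⁺]²) = 1/(1 + 10^+0.84 + 10^-1.41) = 0.1257
DIC = [CO2*]/α₀ = 5.145×10^-5 / 0.1257 = 0.409 mmol/kg

DIC = 0.409 mmol/kg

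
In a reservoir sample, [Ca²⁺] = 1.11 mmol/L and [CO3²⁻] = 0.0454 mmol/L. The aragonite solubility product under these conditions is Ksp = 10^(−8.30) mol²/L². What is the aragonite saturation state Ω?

Ksp = 10^(−8.30) = 5.012×10^-9
Ω = [Ca²⁺][CO3²⁻]/Ksp = (1.11×10^-3)(0.0454×10^-3) / 5.012×10^-9 = 10.1

Ω = 10.1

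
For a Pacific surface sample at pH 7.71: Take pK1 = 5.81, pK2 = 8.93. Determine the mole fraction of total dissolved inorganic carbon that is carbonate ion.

α₂ = 0.0562

α₂ = 1 / (1 + [H⁺]/K2 + [H⁺]²/(K1K2)) = 1 / (1 + 10^+1.22 + 10^-0.68)
   = 1 / (1 + 16.596 + 0.20893) = 1/17.805 = 0.05616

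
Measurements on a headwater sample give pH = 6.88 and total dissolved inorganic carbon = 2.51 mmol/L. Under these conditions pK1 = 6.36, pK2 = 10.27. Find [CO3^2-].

[CO3²⁻] = 0.785 μmol/L

α₂ = 1 / (1 + [H⁺]/K2 + [H⁺]²/(K1K2)) = 1 / (1 + 10^+3.39 + 10^+2.87)
   = 1 / (1 + 2454.7 + 741.31) = 1/3197.0 = 0.0003128
[CO3²⁻] = α₂ × DIC = 0.0003128 × 2.51 = 0.000785 mmol/L = 0.785 μmol/L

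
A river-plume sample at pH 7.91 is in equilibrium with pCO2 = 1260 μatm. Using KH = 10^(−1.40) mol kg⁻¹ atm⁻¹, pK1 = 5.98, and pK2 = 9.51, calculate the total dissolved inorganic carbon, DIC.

DIC = 4.43 mmol/kg

[CO2*] = KH · pCO2 = 10^(−1.40) × 1260×10^-6 = 5.016×10^-5 mol/kg
α₀ = 1/(1 + K1/[H⁺] + K1K2/[H⁺]²) = 1/(1 + 10^+1.93 + 10^+0.33) = 0.01133
DIC = [CO2*]/α₀ = 5.016×10^-5 / 0.01133 = 4.43 mmol/kg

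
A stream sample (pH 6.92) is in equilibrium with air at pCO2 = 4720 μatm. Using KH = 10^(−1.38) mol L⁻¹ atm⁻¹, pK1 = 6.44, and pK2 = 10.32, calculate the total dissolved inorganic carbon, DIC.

DIC = 0.791 mmol/L

[CO2*] = KH · pCO2 = 10^(−1.38) × 4720×10^-6 = 1.968×10^-4 mol/L
α₀ = 1/(1 + K1/[H⁺] + K1K2/[H⁺]²) = 1/(1 + 10^+0.48 + 10^-2.92) = 0.2487
DIC = [CO2*]/α₀ = 1.968×10^-4 / 0.2487 = 0.791 mmol/L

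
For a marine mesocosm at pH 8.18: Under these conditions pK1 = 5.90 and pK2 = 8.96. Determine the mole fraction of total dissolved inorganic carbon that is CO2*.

α₀ = 0.00448

α₀ = 1 / (1 + K1/[H⁺] + K1K2/[H⁺]²) = 1 / (1 + 10^+2.28 + 10^+1.50)
   = 1 / (1 + 190.55 + 31.623) = 1/223.17 = 0.004481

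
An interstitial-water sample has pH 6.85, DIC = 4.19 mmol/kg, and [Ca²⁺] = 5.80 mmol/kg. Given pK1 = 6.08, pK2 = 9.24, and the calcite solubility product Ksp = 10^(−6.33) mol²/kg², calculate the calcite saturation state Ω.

α₂ = 1 / (1 + [H⁺]/K2 + [H⁺]²/(K1K2)) = 1 / (1 + 10^+2.39 + 10^+1.62)
   = 1 / (1 + 245.47 + 41.687) = 1/288.16 = 0.003470
[CO3²⁻] = α₂ × DIC = 0.003470 × 4.19 = 0.01454 mmol/kg = 14.54 μmol/kg
Ksp = 10^(−6.33) = 4.677×10^-7
Ω = [Ca²⁺][CO3²⁻]/Ksp = (5.80×10^-3)(1.454×10^-5) / 4.677×10^-7 = 0.180

Ω = 0.180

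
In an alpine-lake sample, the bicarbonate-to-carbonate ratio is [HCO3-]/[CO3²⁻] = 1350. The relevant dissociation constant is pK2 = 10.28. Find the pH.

From K2 = [H⁺][CO3²⁻]/[HCO3-]:  pH = pK2 − log₁₀([HCO3-]/[CO3²⁻])
log₁₀(1350) = +3.130
pH = 10.28 − (+3.130) = 7.15

pH = 7.15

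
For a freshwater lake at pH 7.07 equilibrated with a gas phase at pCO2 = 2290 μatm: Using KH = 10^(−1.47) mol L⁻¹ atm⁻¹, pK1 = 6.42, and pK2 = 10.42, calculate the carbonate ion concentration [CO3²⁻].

[CO2*] = KH · pCO2 = 10^(−1.47) × 2290×10^-6 = 7.760×10^-5 mol/L
α₀ = 1/(1 + K1/[H⁺] + K1K2/[H⁺]²) = 1/(1 + 10^+0.65 + 10^-2.70) = 0.1829
DIC = [CO2*]/α₀ = 7.760×10^-5 / 0.1829 = 0.4244 mmol/L
[CO3²⁻] = α₂·DIC; α₂ = 0.0003648, so [CO3²⁻] = 0.0003648 × 0.4244 = 0.000155 mmol/L = 0.155 μmol/L

[CO3²⁻] = 0.155 μmol/L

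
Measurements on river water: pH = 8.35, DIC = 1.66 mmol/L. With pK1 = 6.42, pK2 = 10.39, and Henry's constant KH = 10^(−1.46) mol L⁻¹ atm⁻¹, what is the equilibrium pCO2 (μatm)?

pCO2 = 551 μatm

α₀ = 1 / (1 + K1/[H⁺] + K1K2/[H⁺]²) = 1 / (1 + 10^+1.93 + 10^-0.11)
   = 1 / (1 + 85.114 + 0.77625) = 1/86.890 = 0.01151
[CO2*] = α₀ × DIC = 0.01151 × 1.66 = 0.01910 mmol/L = 19.10 μmol/L
pCO2 = [CO2*]/KH = 1.910×10^-5 / 3.467×10^-2 = 551 μatm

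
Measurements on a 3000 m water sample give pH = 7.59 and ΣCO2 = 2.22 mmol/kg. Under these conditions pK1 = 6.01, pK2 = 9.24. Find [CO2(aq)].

[CO2*] = 0.0557 mmol/kg

α₀ = 1 / (1 + K1/[H⁺] + K1K2/[H⁺]²) = 1 / (1 + 10^+1.58 + 10^-0.07)
   = 1 / (1 + 38.019 + 0.85114) = 1/39.870 = 0.02508
[CO2*] = α₀ × DIC = 0.02508 × 2.22 = 0.0557 mmol/kg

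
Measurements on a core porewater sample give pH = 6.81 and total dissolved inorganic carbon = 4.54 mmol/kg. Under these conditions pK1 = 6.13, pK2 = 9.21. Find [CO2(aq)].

[CO2*] = 0.782 mmol/kg

α₀ = 1 / (1 + K1/[H⁺] + K1K2/[H⁺]²) = 1 / (1 + 10^+0.68 + 10^-1.72)
   = 1 / (1 + 4.7863 + 0.019055) = 1/5.8054 = 0.1723
[CO2*] = α₀ × DIC = 0.1723 × 4.54 = 0.782 mmol/kg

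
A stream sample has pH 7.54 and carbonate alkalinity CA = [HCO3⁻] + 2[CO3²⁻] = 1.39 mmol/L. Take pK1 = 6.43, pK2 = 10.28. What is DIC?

CA = [HCO3⁻] + 2[CO3²⁻] = (α₁ + 2α₂)·DIC
At pH 7.54: [H⁺]/K1 = 10^-1.11 = 0.077625, K2/[H⁺] = 10^-2.74 = 0.0018197
α₁ = 1/(1 + 0.077625 + 0.0018197) = 1/1.0794 = 0.9264; α₂ = α₁·K2/[H⁺] = 0.001686
α₁ + 2α₂ = 0.9298
DIC = CA / (α₁ + 2α₂) = 1.39 / 0.9298 = 1.49 mmol/L

DIC = 1.49 mmol/L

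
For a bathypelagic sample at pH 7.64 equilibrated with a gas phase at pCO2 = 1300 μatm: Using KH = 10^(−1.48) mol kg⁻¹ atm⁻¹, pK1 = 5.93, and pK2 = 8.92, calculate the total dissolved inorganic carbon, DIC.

[CO2*] = KH · pCO2 = 10^(−1.48) × 1300×10^-6 = 4.305×10^-5 mol/kg
α₀ = 1/(1 + K1/[H⁺] + K1K2/[H⁺]²) = 1/(1 + 10^+1.71 + 10^+0.43) = 0.01819
DIC = [CO2*]/α₀ = 4.305×10^-5 / 0.01819 = 2.37 mmol/kg

DIC = 2.37 mmol/kg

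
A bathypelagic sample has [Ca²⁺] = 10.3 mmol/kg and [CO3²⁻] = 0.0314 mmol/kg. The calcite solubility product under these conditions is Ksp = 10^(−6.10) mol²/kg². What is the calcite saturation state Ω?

Ω = 0.407

Ksp = 10^(−6.10) = 7.943×10^-7
Ω = [Ca²⁺][CO3²⁻]/Ksp = (10.3×10^-3)(0.0314×10^-3) / 7.943×10^-7 = 0.407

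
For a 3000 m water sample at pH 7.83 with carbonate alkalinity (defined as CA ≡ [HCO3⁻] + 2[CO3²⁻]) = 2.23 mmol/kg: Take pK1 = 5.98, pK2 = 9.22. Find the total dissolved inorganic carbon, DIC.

DIC = 2.18 mmol/kg

CA = [HCO3⁻] + 2[CO3²⁻] = (α₁ + 2α₂)·DIC
At pH 7.83: [H⁺]/K1 = 10^-1.85 = 0.014125, K2/[H⁺] = 10^-1.39 = 0.040738
α₁ = 1/(1 + 0.014125 + 0.040738) = 1/1.0549 = 0.9480; α₂ = α₁·K2/[H⁺] = 0.03862
α₁ + 2α₂ = 1.0252
DIC = CA / (α₁ + 2α₂) = 2.23 / 1.0252 = 2.18 mmol/kg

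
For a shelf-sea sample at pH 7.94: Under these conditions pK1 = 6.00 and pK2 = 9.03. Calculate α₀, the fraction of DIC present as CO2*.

α₀ = 1 / (1 + K1/[H⁺] + K1K2/[H⁺]²) = 1 / (1 + 10^+1.94 + 10^+0.85)
   = 1 / (1 + 87.096 + 7.0795) = 1/95.176 = 0.01051

α₀ = 0.0105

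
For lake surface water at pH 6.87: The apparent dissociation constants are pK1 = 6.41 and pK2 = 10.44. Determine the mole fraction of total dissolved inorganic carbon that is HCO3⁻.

α₁ = 0.742

α₁ = 1 / (1 + [H⁺]/K1 + K2/[H⁺]) = 1 / (1 + 10^-0.46 + 10^-3.57)
   = 1 / (1 + 0.34674 + 0.00026915) = 1/1.3470 = 0.7424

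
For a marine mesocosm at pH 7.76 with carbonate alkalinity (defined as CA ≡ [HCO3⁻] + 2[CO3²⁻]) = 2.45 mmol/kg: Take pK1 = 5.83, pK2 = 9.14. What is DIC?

CA = [HCO3⁻] + 2[CO3²⁻] = (α₁ + 2α₂)·DIC
At pH 7.76: [H⁺]/K1 = 10^-1.93 = 0.011749, K2/[H⁺] = 10^-1.38 = 0.041687
α₁ = 1/(1 + 0.011749 + 0.041687) = 1/1.0534 = 0.9493; α₂ = α₁·K2/[H⁺] = 0.03957
α₁ + 2α₂ = 1.0284
DIC = CA / (α₁ + 2α₂) = 2.45 / 1.0284 = 2.38 mmol/kg

DIC = 2.38 mmol/kg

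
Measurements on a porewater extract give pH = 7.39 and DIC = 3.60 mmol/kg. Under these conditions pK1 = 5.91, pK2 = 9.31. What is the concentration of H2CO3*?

α₀ = 1 / (1 + K1/[H⁺] + K1K2/[H⁺]²) = 1 / (1 + 10^+1.48 + 10^-0.44)
   = 1 / (1 + 30.200 + 0.36308) = 1/31.563 = 0.03168
[CO2*] = α₀ × DIC = 0.03168 × 3.60 = 0.114 mmol/kg

[CO2*] = 0.114 mmol/kg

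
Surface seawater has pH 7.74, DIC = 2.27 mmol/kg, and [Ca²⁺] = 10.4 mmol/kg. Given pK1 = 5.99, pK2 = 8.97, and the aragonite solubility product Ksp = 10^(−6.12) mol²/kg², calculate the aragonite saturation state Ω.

α₂ = 1 / (1 + [H⁺]/K2 + [H⁺]²/(K1K2)) = 1 / (1 + 10^+1.23 + 10^-0.52)
   = 1 / (1 + 16.982 + 0.30200) = 1/18.284 = 0.05469
[CO3²⁻] = α₂ × DIC = 0.05469 × 2.27 = 0.1241 mmol/kg
Ksp = 10^(−6.12) = 7.586×10^-7
Ω = [Ca²⁺][CO3²⁻]/Ksp = (10.4×10^-3)(1.241×10^-4) / 7.586×10^-7 = 1.70

Ω = 1.70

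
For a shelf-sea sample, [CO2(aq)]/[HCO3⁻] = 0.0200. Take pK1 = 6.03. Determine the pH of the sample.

pH = 7.73

From K1 = [H⁺][HCO3⁻]/[CO2(aq)]:  pH = pK1 − log₁₀([CO2(aq)]/[HCO3⁻])
log₁₀(0.0200) = -1.699
pH = 6.03 − (-1.699) = 7.73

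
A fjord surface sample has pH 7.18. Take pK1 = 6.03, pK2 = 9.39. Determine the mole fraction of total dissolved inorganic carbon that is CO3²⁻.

α₂ = 1 / (1 + [H⁺]/K2 + [H⁺]²/(K1K2)) = 1 / (1 + 10^+2.21 + 10^+1.06)
   = 1 / (1 + 162.18 + 11.482) = 1/174.66 = 0.005725

α₂ = 0.00573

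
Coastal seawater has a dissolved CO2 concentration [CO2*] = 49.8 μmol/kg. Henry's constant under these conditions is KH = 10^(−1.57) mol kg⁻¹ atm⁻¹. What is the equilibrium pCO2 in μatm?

KH = 10^(−1.57) = 2.692×10^-2 mol kg⁻¹ atm⁻¹
pCO2 = [CO2*]/KH = 49.8×10^-6 / 2.692×10^-2 = 1.85×10^-3 atm = 1850 μatm

pCO2 = 1850 μatm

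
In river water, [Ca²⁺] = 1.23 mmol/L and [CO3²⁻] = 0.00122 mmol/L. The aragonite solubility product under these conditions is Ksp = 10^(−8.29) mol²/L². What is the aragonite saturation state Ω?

Ω = 0.293

Ksp = 10^(−8.29) = 5.129×10^-9
Ω = [Ca²⁺][CO3²⁻]/Ksp = (1.23×10^-3)(0.00122×10^-3) / 5.129×10^-9 = 0.293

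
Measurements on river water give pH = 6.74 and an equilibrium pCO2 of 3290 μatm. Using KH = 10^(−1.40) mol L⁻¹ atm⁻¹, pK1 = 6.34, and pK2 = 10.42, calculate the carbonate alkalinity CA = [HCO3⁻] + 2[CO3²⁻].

CA = 0.329 mmol/L

[CO2*] = KH · pCO2 = 10^(−1.40) × 3290×10^-6 = 1.310×10^-4 mol/L
α₀ = 1/(1 + K1/[H⁺] + K1K2/[H⁺]²) = 1/(1 + 10^+0.40 + 10^-3.28) = 0.2847
DIC = [CO2*]/α₀ = 1.310×10^-4 / 0.2847 = 0.4600 mmol/L
CA = (α₁ + 2α₂)·DIC = (0.7151 + 2×0.0001494) × 0.4600 = 0.329 mmol/L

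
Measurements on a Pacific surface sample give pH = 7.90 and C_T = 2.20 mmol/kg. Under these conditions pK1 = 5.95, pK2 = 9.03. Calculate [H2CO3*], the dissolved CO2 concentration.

α₀ = 1 / (1 + K1/[H⁺] + K1K2/[H⁺]²) = 1 / (1 + 10^+1.95 + 10^+0.82)
   = 1 / (1 + 89.125 + 6.6069) = 1/96.732 = 0.01034
[CO2*] = α₀ × DIC = 0.01034 × 2.20 = 0.0227 mmol/kg

[CO2*] = 0.0227 mmol/kg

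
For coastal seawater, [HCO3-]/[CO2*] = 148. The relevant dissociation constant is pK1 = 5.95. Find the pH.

pH = 8.12

From K1 = [H⁺][HCO3-]/[CO2*]:  pH = pK1 + log₁₀([HCO3-]/[CO2*])
log₁₀(148) = +2.170
pH = 5.95 + (+2.170) = 8.12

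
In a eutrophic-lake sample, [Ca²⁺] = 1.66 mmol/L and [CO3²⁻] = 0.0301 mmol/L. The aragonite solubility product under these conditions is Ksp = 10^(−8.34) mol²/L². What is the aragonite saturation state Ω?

Ω = 10.9

Ksp = 10^(−8.34) = 4.571×10^-9
Ω = [Ca²⁺][CO3²⁻]/Ksp = (1.66×10^-3)(0.0301×10^-3) / 4.571×10^-9 = 10.9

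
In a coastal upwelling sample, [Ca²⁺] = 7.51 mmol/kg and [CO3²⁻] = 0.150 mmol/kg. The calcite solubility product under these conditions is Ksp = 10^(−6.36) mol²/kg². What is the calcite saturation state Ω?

Ksp = 10^(−6.36) = 4.365×10^-7
Ω = [Ca²⁺][CO3²⁻]/Ksp = (7.51×10^-3)(0.150×10^-3) / 4.365×10^-7 = 2.58

Ω = 2.58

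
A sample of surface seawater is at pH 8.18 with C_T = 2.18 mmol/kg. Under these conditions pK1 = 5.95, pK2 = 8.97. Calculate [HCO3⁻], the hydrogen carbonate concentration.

α₁ = 1 / (1 + [H⁺]/K1 + K2/[H⁺]) = 1 / (1 + 10^-2.23 + 10^-0.79)
   = 1 / (1 + 0.0058884 + 0.16218) = 1/1.1681 = 0.8561
[HCO3⁻] = α₁ × DIC = 0.8561 × 2.18 = 1.87 mmol/kg

[HCO3⁻] = 1.87 mmol/kg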